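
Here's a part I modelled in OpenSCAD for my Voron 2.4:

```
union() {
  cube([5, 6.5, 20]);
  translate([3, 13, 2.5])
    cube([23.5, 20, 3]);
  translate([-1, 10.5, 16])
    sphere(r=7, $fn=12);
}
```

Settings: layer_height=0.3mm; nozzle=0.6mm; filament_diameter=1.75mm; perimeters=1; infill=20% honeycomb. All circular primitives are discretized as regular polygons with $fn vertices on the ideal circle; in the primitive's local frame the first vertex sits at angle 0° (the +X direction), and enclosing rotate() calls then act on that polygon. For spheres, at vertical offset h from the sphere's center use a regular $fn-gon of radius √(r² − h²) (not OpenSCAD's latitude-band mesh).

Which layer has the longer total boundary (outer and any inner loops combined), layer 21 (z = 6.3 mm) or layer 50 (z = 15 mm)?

Layer 21 (z = 6.3): the 5×6.5 cube contributes its full rectangle (perimeter 23.00 mm); the cube at (3, 13) is not intersected at this z (z outside [2.5, 5.5]); the sphere at (-1, 10.5) does not reach this height (|z−center|=9.700 > r=7); Merging all regions: only the 5×6.5 cube is present, so the union is just that shape — boundary = 23.00 mm. So its perimeter = 23.00 mm. Layer 50 (z = 15): the cube (footprint 5×6.5) is included at this height (perimeter 23.00 mm); the cube at (3, 13) is absent (z outside [2.5, 5.5]); the r=7 sphere at (-1, 10.5) slices to a regular 12-gon of circumradius 6.928 (√(r²−h²) with h=1 from center) (perimeter = 2·12·6.928·sin(180°/12) = 43.04 mm); Taking the union: the regions partially overlap (shared area 7.74 mm²), so the edge portions inside another operand are dropped and the merged outline is re-measured after clipping — boundary = 53.53 mm. So its perimeter = 53.53 mm. Layer 50 is larger (53.53 vs 23.00 mm).

layer 50 (z = 15 mm)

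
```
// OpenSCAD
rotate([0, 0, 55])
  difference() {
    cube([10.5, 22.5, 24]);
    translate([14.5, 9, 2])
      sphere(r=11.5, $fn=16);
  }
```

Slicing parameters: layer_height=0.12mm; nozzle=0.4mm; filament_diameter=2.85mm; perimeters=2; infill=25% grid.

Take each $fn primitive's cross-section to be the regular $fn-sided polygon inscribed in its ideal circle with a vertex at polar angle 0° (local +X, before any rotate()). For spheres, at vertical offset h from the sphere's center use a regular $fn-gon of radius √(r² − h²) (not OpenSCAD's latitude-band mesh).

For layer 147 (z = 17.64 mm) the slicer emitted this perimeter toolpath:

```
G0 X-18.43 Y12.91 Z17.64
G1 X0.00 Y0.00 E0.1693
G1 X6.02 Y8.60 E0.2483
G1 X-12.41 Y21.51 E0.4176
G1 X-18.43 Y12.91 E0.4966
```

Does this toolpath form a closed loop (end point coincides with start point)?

Start point (G0): (-18.43, 12.91). End point (last G1): the path returns to the start — closed.

yes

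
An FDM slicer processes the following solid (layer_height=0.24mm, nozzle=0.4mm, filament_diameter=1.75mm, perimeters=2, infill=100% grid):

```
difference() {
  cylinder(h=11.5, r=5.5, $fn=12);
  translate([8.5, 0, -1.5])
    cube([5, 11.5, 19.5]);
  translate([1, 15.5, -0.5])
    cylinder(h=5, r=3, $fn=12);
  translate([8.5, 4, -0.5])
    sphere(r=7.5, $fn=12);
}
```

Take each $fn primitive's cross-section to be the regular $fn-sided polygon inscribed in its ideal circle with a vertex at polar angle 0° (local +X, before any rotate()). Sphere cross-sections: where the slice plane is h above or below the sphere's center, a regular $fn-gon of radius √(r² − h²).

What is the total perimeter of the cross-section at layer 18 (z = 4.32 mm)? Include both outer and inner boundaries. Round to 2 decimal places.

At z = 4.32 mm: the cylinder: section is a regular 12-gon, circumradius r=5.5 (perimeter = 2·12·5.500·sin(180°/12) = 34.16 mm); the 5×11.5 cube at (8.5, 0) contributes its full rectangle (perimeter 33.00 mm); the r=3 cylinder at (1, 15.5) contributes a regular 12-gon of circumradius 3 (perimeter = 2·12·3.000·sin(180°/12) = 18.63 mm); the r=7.5 sphere at (8.5, 4) contributes a regular 12-gon of circumradius √(7.5²−4.82²) = 5.746 (perimeter = 2·12·5.746·sin(180°/12) = 35.69 mm); Subtracting the remaining from the first: starting from the r=5.5 cylinder, the 5×11.5 cube at (8.5, 0) misses the remaining region (no effect); the r=3 cylinder at (1, 15.5) misses the remaining region (no effect); the r=7.5 sphere at (8.5, 4) partially overlaps it — only the 6.17 mm² overlap (of its 99.05 mm²) is removed, clipping the outline — boundary = 34.14 mm. Overall, the cross-section is a single solid region. Total boundary length (outer) = 34.14 mm.

34.14 mm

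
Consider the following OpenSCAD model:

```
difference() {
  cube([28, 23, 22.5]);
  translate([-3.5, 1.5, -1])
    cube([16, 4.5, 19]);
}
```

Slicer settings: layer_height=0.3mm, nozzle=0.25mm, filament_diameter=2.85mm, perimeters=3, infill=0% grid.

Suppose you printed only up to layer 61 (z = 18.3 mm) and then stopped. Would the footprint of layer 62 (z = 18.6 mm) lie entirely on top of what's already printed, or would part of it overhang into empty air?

entirely on top

Compare the two slices. At z = 18.3: the cube (footprint 28×23) is included at this height (area 644.00 mm²); the cube at (-3.5, 1.5) is not intersected at this z (z outside [-1, 18]); After the difference (first − rest): none of the subtracted shapes is present at this height, so the 28×23 cube is unchanged — area = 644.00 mm². At z = 18.6: the cube (footprint 28×23) is included at this height (area 644.00 mm²); the cube at (-3.5, 1.5) is not intersected at this z (z outside [-1, 18]); Taking the first minus the rest: none of the subtracted shapes is present at this height, so the 28×23 cube is unchanged — area = 644.00 mm². Checking containment: the cross-section at z = 18.6 is a subset of the cross-section at z = 18.3.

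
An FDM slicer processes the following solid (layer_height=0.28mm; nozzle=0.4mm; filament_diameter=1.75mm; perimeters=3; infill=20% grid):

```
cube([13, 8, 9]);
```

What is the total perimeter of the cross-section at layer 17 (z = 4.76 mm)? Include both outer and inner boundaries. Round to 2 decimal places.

At z = 4.76 mm: the cube (footprint 13×8) is included at this height (perimeter 42.00 mm). Overall, the cross-section is a single solid region. Total boundary length (outer) = 42.00 mm.

42.00 mm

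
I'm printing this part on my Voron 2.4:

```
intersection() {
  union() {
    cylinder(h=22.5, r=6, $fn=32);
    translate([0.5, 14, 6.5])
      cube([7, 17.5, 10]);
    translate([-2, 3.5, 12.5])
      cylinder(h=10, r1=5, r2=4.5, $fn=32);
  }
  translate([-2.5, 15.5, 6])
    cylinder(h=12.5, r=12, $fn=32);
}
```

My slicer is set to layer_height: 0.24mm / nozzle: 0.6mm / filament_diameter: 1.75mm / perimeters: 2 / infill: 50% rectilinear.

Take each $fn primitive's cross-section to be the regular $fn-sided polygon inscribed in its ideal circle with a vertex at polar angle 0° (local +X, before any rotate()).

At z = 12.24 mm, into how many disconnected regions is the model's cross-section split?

2

At z = 12.24 mm: the r=6 cylinder contributes a regular 32-gon of circumradius 6; the cube at (0.5, 14) (footprint 7×17.5) is included at this height; the cone at (-2, 3.5) is not intersected at this z (z outside [12.5, 22.5]); Taking the union: the 2 present regions are separate (no shared area or edge), so areas and boundary lengths simply add and each stays a separate island — 2 connected regions; the r=12 cylinder at (-2.5, 15.5) gives a regular 32-gon of circumradius 12 (constant along its height); After intersecting: the r=12 cylinder at (-2.5, 15.5) partially overlaps that combined region; clipping to the common part keeps 90.88 mm² — 2 connected regions. The result has 2 disconnected regions.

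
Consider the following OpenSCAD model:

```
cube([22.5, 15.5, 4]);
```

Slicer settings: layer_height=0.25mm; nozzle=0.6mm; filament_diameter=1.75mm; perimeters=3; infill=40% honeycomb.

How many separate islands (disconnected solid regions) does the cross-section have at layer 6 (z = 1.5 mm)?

1

At z = 1.5 mm: the cube is present — its section is the full 22.5×15.5 rectangle. Overall, the cross-section is a single solid region. Island count = 1.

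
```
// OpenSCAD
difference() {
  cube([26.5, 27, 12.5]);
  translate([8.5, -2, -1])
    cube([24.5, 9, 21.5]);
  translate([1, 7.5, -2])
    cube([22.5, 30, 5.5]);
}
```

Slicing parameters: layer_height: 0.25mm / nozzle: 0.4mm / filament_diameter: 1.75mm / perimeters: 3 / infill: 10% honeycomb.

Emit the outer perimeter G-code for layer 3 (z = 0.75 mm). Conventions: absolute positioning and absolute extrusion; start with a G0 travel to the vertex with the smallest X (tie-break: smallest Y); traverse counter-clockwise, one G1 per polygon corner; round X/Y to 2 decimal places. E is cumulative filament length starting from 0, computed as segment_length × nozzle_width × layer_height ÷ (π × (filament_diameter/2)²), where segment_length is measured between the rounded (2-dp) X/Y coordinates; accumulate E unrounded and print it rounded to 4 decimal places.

G0 X0.00 Y0.00 Z0.75
G1 X8.50 Y0.00 E0.3534
G1 X8.50 Y7.00 E0.6444
G1 X26.50 Y7.00 E1.3928
G1 X26.50 Y27.00 E2.2243
G1 X23.50 Y27.00 E2.3490
G1 X23.50 Y7.50 E3.1597
G1 X1.00 Y7.50 E4.0952
G1 X1.00 Y27.00 E4.9059
G1 X0.00 Y27.00 E4.9474
G1 X0.00 Y0.00 E6.0700

At z = 0.75 mm: the cube is present — its section is the full 26.5×27 rectangle; the 24.5×9 cube at (8.5, -2) contributes its full rectangle; the 22.5×30 cube at (1, 7.5) contributes its full rectangle; After the difference (first − rest): starting from the 26.5×27 cube, the 24.5×9 cube at (8.5, -2) partially overlaps it — only the 126.00 mm² overlap (of its 220.50 mm²) is removed, clipping the outline; the 22.5×30 cube at (1, 7.5) partially overlaps it — only the 438.75 mm² overlap (of its 675.00 mm²) is removed, clipping the outline — 1 connected region. The outline is a single polygon with 10 vertices. Extrusion per mm of travel: 0.4 × 0.25 / (π × 0.875²) = 0.041575. Accumulating E over each segment gives final E = 6.0700.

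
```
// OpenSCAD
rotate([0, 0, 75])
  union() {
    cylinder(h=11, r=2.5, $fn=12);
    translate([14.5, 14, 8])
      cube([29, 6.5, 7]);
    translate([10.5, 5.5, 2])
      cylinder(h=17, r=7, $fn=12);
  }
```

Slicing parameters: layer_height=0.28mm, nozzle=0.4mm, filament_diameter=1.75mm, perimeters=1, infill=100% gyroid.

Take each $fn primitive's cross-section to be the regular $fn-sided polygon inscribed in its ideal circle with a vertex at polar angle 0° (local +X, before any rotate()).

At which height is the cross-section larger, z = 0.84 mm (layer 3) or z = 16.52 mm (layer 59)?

layer 59 (z = 16.52 mm)

Layer 3 (z = 0.84): the r=2.5 cylinder gives a regular 12-gon of circumradius 2.5 (constant along its height) (area = (12/2)·2.500²·sin(360°/12) = 18.75 mm²); the cube at (14.5, 14) is not intersected at this z (z outside [8, 15]); the cylinder at (10.5, 5.5) does not reach this height (z outside [2, 19]); Combining (union): only the r=2.5 cylinder is present, so the union is just that shape — area = 18.75 mm²; (rotated 75° about Z; rotation is an isometry so areas/perimeters/island counts are preserved). So its area = 18.75 mm². Layer 59 (z = 16.52): the cylinder is absent (z outside [0, 11]); the cube at (14.5, 14) does not reach this height (z outside [8, 15]); the cylinder at (10.5, 5.5): section is a regular 12-gon, circumradius r=7 (area = (12/2)·7.000²·sin(360°/12) = 147.00 mm²); Taking the union: only the r=7 cylinder at (10.5, 5.5) is present, so the union is just that shape — area = 147.00 mm²; (whole slice rotated 75° about Z — lengths, areas and connectivity unchanged). So its area = 147.00 mm². Layer 59 is larger (147.00 vs 18.75 mm²).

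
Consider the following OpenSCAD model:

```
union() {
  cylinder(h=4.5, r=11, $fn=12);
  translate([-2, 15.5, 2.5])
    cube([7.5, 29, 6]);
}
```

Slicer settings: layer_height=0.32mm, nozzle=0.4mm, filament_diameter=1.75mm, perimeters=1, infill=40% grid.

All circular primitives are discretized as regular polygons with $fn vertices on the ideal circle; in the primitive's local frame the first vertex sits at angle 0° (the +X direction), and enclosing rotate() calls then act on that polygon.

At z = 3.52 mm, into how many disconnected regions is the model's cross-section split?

2

At z = 3.52 mm: the cylinder: section is a regular 12-gon, circumradius r=11; the 7.5×29 cube at (-2, 15.5) contributes its full rectangle; Merging all regions: the 2 present regions are separate (no shared area or edge), so areas and boundary lengths simply add and each stays a separate island — 2 connected regions. The result has 2 disconnected regions.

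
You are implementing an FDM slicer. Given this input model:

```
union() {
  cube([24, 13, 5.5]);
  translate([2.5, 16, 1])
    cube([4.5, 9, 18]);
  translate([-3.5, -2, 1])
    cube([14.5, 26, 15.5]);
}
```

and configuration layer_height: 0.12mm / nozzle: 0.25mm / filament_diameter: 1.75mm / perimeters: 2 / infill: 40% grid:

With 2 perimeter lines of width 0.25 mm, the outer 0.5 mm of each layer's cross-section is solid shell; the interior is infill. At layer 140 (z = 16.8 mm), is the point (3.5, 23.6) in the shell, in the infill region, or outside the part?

At z = 16.8 mm: the cube does not reach this height (z outside [0, 5.5]); the cube at (2.5, 16) is present — its section is the full 4.5×9 rectangle; the cube at (-3.5, -2) is not intersected at this z (z outside [1, 16.5]); Combining (union): only the 4.5×9 cube at (2.5, 16) is present, so the union is just that shape — 1 connected region. Overall, the cross-section is a single solid region. The nearest boundary edge runs (2.50, 25.00)→(2.50, 16.00); distance from the point to it = 1.00 mm. The point is inside the cross-section and 1.00 mm from the nearest boundary — more than the 0.5 mm shell width (2 × 0.25), so it's in the infill interior.

infill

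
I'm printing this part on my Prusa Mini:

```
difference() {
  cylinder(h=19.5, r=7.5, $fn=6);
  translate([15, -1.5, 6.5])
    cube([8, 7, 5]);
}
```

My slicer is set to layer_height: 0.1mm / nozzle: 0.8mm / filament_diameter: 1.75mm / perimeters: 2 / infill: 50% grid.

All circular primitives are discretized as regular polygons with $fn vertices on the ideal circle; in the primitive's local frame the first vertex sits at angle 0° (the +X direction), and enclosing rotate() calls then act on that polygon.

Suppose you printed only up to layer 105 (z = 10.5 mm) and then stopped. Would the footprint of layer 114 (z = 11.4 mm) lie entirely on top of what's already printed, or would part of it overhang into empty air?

Compare the two slices. At z = 10.5: the r=7.5 cylinder contributes a regular 6-gon of circumradius 7.5 (area = (6/2)·7.500²·sin(360°/6) = 146.14 mm²); the 8×7 cube at (15, -1.5) contributes its full rectangle (area 56.00 mm²); After the difference (first − rest): starting from the r=7.5 cylinder (146.14 mm²), the 8×7 cube at (15, -1.5) misses the remaining region (no effect) — area = 146.14 mm². At z = 11.4: the r=7.5 cylinder contributes a regular 6-gon of circumradius 7.5 (area = (6/2)·7.500²·sin(360°/6) = 146.14 mm²); the cube at (15, -1.5) is present — its section is the full 8×7 rectangle (area 56.00 mm²); After the difference (first − rest): starting from the r=7.5 cylinder (146.14 mm²), the 8×7 cube at (15, -1.5) misses the remaining region (no effect) — area = 146.14 mm². Checking containment: the cross-section at z = 11.4 is a subset of the cross-section at z = 10.5.

entirely on top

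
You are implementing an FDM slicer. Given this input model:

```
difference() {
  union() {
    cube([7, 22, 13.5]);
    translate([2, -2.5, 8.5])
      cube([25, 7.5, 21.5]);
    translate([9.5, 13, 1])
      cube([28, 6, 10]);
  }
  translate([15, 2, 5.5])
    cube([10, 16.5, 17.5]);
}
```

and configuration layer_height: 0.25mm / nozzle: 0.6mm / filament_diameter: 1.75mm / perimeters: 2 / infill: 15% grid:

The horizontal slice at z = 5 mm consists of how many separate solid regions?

2

At z = 5 mm: the cube is present — its section is the full 7×22 rectangle; the cube at (2, -2.5) does not reach this height (z outside [8.5, 30]); the 28×6 cube at (9.5, 13) contributes its full rectangle; Taking the union: the 2 present regions are separate (no shared area or edge), so areas and boundary lengths simply add and each stays a separate island — 2 connected regions; the cube at (15, 2) is absent (z outside [5.5, 23]); Subtracting the remaining from the first: none of the subtracted shapes is present at this height, so that combined region is unchanged — 2 connected regions. The result has 2 disconnected regions.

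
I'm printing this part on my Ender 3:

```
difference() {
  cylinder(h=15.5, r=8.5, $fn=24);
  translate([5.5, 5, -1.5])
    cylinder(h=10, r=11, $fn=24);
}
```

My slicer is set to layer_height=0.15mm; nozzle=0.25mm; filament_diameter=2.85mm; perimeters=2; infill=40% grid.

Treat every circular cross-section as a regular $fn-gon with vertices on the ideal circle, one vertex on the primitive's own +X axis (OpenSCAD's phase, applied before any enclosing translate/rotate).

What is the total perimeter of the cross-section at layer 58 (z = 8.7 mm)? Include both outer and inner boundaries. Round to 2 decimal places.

At z = 8.7 mm: the r=8.5 cylinder gives a regular 24-gon of circumradius 8.5 (constant along its height) (perimeter = 2·24·8.500·sin(180°/24) = 53.25 mm); the cylinder at (5.5, 5) is absent (z outside [-1.5, 8.5]); Subtracting the remaining from the first: none of the subtracted shapes is present at this height, so the r=8.5 cylinder is unchanged — boundary = 53.25 mm. Overall, the cross-section is a single solid region. Total boundary length (outer) = 53.25 mm.

53.25 mm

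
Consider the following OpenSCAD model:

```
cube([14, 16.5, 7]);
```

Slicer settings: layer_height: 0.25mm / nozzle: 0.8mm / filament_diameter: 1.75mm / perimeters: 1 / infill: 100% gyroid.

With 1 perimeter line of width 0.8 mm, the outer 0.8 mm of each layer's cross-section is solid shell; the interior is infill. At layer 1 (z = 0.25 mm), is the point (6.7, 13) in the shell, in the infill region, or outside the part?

At z = 0.25 mm: the 14×16.5 cube contributes its full rectangle. Overall, the cross-section is a single solid region. The nearest boundary edge runs (14.00, 16.50)→(0.00, 16.50); distance from the point to it = 3.50 mm. The point is inside the cross-section and 3.50 mm from the nearest boundary — more than the 0.8 mm shell width (1 × 0.8), so it's in the infill interior.

infill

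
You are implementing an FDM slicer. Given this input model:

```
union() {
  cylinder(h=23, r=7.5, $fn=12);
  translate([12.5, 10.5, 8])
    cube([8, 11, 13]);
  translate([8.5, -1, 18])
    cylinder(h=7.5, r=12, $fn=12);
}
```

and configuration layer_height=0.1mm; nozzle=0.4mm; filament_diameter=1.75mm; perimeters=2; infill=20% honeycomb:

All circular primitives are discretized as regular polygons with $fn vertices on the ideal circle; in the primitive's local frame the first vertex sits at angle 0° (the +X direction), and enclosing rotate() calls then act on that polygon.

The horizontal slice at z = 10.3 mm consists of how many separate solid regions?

At z = 10.3 mm: the cylinder: section is a regular 12-gon, circumradius r=7.5; the cube at (12.5, 10.5) is present — its section is the full 8×11 rectangle; the cylinder at (8.5, -1) is absent (z outside [18, 25.5]); Taking the union: the 2 present regions are separate (no shared area or edge), so areas and boundary lengths simply add and each stays a separate island — 2 connected regions. The result has 2 disconnected regions.

2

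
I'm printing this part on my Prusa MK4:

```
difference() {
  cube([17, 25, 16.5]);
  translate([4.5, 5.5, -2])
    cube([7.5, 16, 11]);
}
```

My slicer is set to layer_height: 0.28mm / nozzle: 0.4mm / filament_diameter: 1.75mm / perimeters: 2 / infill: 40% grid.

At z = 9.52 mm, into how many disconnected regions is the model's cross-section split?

At z = 9.52 mm: the cube (footprint 17×25) is included at this height; the cube at (4.5, 5.5) is not intersected at this z (z outside [-2, 9]); Taking the first minus the rest: none of the subtracted shapes is present at this height, so the 17×25 cube is unchanged — 1 connected region. The result has 1 disconnected region.

1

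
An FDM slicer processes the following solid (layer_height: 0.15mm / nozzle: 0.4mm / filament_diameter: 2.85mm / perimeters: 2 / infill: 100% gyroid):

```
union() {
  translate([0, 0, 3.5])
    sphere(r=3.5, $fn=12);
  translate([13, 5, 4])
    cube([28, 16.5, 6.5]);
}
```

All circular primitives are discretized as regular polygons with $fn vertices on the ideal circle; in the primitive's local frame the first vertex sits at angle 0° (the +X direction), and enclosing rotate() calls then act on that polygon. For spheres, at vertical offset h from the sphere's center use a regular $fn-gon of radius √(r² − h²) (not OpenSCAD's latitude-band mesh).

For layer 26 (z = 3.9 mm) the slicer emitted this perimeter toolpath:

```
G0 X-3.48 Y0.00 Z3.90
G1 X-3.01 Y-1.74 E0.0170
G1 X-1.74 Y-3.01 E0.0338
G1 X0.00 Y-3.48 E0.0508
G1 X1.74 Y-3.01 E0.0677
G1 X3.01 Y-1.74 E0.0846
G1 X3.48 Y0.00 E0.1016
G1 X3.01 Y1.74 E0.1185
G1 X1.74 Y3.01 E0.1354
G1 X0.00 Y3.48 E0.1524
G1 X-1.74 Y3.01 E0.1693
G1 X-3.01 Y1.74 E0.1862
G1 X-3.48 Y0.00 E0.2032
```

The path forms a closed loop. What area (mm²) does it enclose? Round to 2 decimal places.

Apply the shoelace formula to the sequence of (X, Y) vertices; enclosed area = 36.29 mm².

36.29 mm²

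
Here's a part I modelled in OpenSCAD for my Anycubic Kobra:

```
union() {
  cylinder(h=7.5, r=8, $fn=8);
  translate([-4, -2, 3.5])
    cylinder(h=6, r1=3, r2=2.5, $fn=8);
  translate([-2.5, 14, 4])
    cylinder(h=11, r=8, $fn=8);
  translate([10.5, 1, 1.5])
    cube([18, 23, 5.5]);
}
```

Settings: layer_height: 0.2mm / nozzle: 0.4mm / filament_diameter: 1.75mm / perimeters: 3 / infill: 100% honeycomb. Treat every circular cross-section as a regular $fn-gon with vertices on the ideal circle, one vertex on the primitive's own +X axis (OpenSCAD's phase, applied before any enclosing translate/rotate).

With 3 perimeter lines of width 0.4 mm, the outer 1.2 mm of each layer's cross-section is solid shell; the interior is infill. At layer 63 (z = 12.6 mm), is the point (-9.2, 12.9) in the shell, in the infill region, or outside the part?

shell

At z = 12.6 mm: the cylinder is absent (z outside [0, 7.5]); the cone at (-4, -2) is absent (z outside [3.5, 9.5]); the cylinder at (-2.5, 14): section is a regular 8-gon, circumradius r=8; the cube at (10.5, 1) is not intersected at this z (z outside [1.5, 7]); Combining (union): only the r=8 cylinder at (-2.5, 14) is present, so the union is just that shape — 1 connected region. Overall, the cross-section is a single solid region. The nearest boundary edge runs (-10.50, 14.00)→(-8.16, 8.34); distance from the point to it = 0.78 mm. The point is inside the cross-section, 0.78 mm from the nearest boundary — within the 1.2 mm shell band (3 × 0.4).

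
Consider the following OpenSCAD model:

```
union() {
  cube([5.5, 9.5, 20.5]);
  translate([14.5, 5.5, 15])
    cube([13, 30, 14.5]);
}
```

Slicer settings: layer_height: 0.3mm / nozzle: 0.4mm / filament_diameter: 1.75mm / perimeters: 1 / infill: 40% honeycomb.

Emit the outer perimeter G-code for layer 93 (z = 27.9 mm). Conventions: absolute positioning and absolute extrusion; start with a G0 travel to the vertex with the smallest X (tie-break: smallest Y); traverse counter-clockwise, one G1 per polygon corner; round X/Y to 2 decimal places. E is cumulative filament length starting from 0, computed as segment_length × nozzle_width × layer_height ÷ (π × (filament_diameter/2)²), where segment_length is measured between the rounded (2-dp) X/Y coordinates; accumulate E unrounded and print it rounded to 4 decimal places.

At z = 27.9 mm: the cube is not intersected at this z (z outside [0, 20.5]); the cube at (14.5, 5.5) is present — its section is the full 13×30 rectangle; Combining (union): only the 13×30 cube at (14.5, 5.5) is present, so the union is just that shape — 1 connected region. The outline is a single polygon with 4 vertices. Extrusion per mm of travel: 0.4 × 0.3 / (π × 0.875²) = 0.049890. Accumulating E over each segment gives final E = 4.2906.

G0 X14.50 Y5.50 Z27.90
G1 X27.50 Y5.50 E0.6486
G1 X27.50 Y35.50 E2.1453
G1 X14.50 Y35.50 E2.7939
G1 X14.50 Y5.50 E4.2906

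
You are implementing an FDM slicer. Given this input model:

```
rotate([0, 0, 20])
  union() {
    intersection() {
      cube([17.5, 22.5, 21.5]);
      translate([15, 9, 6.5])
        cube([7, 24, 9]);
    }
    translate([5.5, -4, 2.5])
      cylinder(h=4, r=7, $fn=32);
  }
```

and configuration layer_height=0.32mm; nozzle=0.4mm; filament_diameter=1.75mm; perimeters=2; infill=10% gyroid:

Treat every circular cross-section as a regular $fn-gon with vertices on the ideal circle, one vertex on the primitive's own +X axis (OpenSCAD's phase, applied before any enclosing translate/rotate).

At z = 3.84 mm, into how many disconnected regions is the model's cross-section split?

1

At z = 3.84 mm: the 17.5×22.5 cube contributes its full rectangle; the cube at (15, 9) is not intersected at this z (z outside [6.5, 15.5]); Taking the intersection: at least one operand is absent at this height, so nothing remains; the cylinder at (5.5, -4): section is a regular 32-gon, circumradius r=7; Merging all regions: only the r=7 cylinder at (5.5, -4) is present, so the union is just that shape — 1 connected region; (whole slice rotated 20° about Z — lengths, areas and connectivity unchanged). The result has 1 disconnected region.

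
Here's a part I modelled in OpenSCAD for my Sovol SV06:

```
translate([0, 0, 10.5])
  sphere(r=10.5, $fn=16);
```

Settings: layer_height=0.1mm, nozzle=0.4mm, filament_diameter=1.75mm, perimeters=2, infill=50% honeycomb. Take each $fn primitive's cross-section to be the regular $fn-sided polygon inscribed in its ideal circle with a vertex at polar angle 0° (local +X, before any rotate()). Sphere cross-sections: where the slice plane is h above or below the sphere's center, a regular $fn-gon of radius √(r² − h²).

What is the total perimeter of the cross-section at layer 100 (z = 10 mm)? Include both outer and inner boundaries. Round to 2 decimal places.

65.48 mm

At z = 10 mm: the r=10.5 sphere contributes a regular 16-gon of circumradius √(10.5²−0.5²) = 10.488 (perimeter = 2·16·10.488·sin(180°/16) = 65.48 mm). Overall, the cross-section is a single solid region. Total boundary length (outer) = 65.48 mm.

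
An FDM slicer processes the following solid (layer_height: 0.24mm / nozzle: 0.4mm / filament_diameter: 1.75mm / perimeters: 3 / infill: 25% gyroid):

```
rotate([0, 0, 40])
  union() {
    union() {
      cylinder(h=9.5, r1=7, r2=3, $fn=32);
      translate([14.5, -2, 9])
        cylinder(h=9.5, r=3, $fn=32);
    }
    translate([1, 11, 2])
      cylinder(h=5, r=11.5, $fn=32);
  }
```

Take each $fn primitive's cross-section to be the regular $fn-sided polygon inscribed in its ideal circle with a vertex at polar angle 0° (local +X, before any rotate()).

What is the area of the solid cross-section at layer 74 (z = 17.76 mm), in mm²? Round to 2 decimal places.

28.09 mm²

At z = 17.76 mm: the cone is not intersected at this z (z outside [0, 9.5]); the r=3 cylinder at (14.5, -2) gives a regular 32-gon of circumradius 3 (constant along its height) (area = (32/2)·3.000²·sin(360°/32) = 28.09 mm²); Taking the union: only the r=3 cylinder at (14.5, -2) is present, so the union is just that shape — area = 28.09 mm²; the cylinder at (1, 11) is not intersected at this z (z outside [2, 7]); Taking the union: only that combined region is present, so the union is just that shape — area = 28.09 mm²; (whole slice rotated 40° about Z — lengths, areas and connectivity unchanged). Overall, the cross-section is a single solid region. Net area = 28.09 mm².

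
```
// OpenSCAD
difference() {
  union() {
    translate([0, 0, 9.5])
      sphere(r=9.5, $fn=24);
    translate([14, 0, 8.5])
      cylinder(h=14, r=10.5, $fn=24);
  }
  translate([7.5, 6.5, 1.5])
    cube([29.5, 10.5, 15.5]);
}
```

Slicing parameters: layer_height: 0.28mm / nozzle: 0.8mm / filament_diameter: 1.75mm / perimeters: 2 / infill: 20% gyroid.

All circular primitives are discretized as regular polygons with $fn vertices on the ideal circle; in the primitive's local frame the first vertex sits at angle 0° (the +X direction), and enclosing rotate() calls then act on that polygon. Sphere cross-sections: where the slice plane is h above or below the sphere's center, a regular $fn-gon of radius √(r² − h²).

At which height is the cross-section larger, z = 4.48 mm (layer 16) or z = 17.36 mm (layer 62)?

layer 62 (z = 17.36 mm)

Layer 16 (z = 4.48): the r=9.5 sphere slices to a regular 24-gon of circumradius 8.065 (√(r²−h²) with h=5.02 from center) (area = (24/2)·8.065²·sin(360°/24) = 202.03 mm²); the cylinder at (14, 0) is absent (z outside [8.5, 22.5]); Combining (union): only the r=9.5 sphere is present, so the union is just that shape — area = 202.03 mm²; the cube at (7.5, 6.5) (footprint 29.5×10.5) is included at this height (area 309.75 mm²); Subtracting the remaining from the first: starting from the result so far (202.03 mm²), the 29.5×10.5 cube at (7.5, 6.5) misses the remaining region (no effect) — area = 202.03 mm². So its area = 202.03 mm². Layer 62 (z = 17.36): the sphere: section is a regular 24-gon, circumradius = √(r²−h²) = √(9.5²−7.86²) = 5.336 (area = (24/2)·5.336²·sin(360°/24) = 88.42 mm²); the r=10.5 cylinder at (14, 0) gives a regular 24-gon of circumradius 10.5 (constant along its height) (area = (24/2)·10.500²·sin(360°/24) = 342.42 mm²); Combining (union): the regions partially overlap — summed areas 430.84 mm² minus the doubly-counted overlap 7.97 mm² gives 422.87 mm² — area = 422.87 mm²; the cube at (7.5, 6.5) is absent (z outside [1.5, 17]); After the difference (first − rest): none of the subtracted shapes is present at this height, so that combined region is unchanged — area = 422.87 mm². So its area = 422.87 mm². Layer 62 is larger (422.87 vs 202.03 mm²).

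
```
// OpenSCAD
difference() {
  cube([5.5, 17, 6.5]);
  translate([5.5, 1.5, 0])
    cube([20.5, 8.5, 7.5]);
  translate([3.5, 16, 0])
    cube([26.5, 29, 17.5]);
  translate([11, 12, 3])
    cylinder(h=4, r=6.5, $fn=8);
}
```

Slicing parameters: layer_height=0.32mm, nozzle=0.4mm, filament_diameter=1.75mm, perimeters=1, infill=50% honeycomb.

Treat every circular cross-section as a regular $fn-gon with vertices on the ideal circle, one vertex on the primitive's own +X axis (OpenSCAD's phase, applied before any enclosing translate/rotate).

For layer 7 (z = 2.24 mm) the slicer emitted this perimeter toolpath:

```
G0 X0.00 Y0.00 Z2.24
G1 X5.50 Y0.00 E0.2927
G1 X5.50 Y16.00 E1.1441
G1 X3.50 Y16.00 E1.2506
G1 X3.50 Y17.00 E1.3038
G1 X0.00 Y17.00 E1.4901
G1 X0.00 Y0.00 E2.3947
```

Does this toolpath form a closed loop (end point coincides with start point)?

Start point (G0): (0.00, 0.00). End point (last G1): the path returns to the start — closed.

yes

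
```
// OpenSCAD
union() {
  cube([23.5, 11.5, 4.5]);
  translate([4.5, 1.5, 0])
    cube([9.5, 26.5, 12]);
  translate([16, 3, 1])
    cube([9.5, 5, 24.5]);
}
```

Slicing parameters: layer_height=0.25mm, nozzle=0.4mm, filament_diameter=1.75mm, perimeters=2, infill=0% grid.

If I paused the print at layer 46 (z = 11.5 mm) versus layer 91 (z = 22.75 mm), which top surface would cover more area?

Layer 46 (z = 11.5): the cube is not intersected at this z (z outside [0, 4.5]); the cube at (4.5, 1.5) (footprint 9.5×26.5) is included at this height (area 251.75 mm²); the cube at (16, 3) is present — its section is the full 9.5×5 rectangle (area 47.50 mm²); Combining (union): the 2 present regions are separate (no shared area or edge), so areas and boundary lengths simply add and each stays a separate island — area = 299.25 mm². So its area = 299.25 mm². Layer 91 (z = 22.75): the cube does not reach this height (z outside [0, 4.5]); the cube at (4.5, 1.5) does not reach this height (z outside [0, 12]); the cube at (16, 3) is present — its section is the full 9.5×5 rectangle (area 47.50 mm²); Combining (union): only the 9.5×5 cube at (16, 3) is present, so the union is just that shape — area = 47.50 mm². So its area = 47.50 mm². Layer 46 is larger (299.25 vs 47.50 mm²).

layer 46 (z = 11.5 mm)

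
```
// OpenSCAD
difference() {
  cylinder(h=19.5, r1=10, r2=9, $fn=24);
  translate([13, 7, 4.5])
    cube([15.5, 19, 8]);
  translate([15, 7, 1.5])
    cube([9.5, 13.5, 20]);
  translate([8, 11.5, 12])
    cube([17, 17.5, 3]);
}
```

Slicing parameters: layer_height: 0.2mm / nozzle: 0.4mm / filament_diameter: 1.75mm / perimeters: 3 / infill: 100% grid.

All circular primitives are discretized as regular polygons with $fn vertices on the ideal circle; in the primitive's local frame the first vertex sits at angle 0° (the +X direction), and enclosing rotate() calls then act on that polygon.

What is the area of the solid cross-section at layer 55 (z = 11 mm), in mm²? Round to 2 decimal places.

276.53 mm²

At z = 11 mm: the cone contributes a regular 24-gon of circumradius 9.436 (interpolated between r1=10 and r2=9 at t=0.564) (area = (24/2)·9.436²·sin(360°/24) = 276.53 mm²); the cube at (13, 7) is present — its section is the full 15.5×19 rectangle (area 294.50 mm²); the cube at (15, 7) is present — its section is the full 9.5×13.5 rectangle (area 128.25 mm²); the cube at (8, 11.5) is absent (z outside [12, 15]); Subtracting the remaining from the first: starting from the cone (276.53 mm²), the 15.5×19 cube at (13, 7) misses the remaining region (no effect); the 9.5×13.5 cube at (15, 7) misses the remaining region (no effect) — area = 276.53 mm². Overall, the cross-section is a single solid region. Net area = 276.53 mm².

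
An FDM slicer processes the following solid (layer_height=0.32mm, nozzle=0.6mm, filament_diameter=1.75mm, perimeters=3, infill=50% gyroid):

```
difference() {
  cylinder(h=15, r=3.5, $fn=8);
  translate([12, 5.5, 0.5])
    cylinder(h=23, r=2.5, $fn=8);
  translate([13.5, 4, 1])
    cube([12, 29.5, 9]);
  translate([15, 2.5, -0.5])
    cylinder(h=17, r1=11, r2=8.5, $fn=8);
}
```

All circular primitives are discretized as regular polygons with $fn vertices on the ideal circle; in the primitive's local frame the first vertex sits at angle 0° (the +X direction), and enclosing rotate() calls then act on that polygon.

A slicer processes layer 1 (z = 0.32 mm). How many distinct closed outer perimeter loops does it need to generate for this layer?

1

At z = 0.32 mm: the r=3.5 cylinder contributes a regular 8-gon of circumradius 3.5; the cylinder at (12, 5.5) is not intersected at this z (z outside [0.5, 23.5]); the cube at (13.5, 4) does not reach this height (z outside [1, 10]); the cone at (15, 2.5) contributes a regular 8-gon of circumradius 10.879 (interpolated between r1=11 and r2=8.5 at t=0.048); Taking the first minus the rest: starting from the r=3.5 cylinder, the cone at (15, 2.5) misses the remaining region (no effect) — 1 connected region. The result has 1 disconnected region.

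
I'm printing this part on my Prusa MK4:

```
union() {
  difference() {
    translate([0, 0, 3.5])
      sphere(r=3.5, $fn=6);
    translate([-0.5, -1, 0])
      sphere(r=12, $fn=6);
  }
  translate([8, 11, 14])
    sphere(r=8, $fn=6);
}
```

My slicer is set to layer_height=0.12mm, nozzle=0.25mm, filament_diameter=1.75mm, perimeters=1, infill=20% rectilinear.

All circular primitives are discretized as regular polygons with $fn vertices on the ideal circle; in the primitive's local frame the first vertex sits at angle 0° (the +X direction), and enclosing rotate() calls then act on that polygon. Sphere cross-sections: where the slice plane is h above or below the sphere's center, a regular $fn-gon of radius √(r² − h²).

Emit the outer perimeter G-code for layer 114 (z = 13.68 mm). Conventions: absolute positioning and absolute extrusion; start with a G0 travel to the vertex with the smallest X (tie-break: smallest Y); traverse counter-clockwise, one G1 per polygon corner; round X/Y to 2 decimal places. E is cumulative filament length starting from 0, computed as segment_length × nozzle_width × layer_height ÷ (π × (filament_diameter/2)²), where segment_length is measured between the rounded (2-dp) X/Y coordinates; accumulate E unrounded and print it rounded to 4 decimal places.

G0 X0.01 Y11.00 Z13.68
G1 X4.00 Y4.08 E0.0996
G1 X12.00 Y4.08 E0.1994
G1 X15.99 Y11.00 E0.2990
G1 X12.00 Y17.92 E0.3987
G1 X4.00 Y17.92 E0.4984
G1 X0.01 Y11.00 E0.5981

At z = 13.68 mm: the sphere does not reach this height (|z−center|=10.180 > r=3.5); the sphere at (-0.5, -1) does not reach this height (|z−center|=13.680 > r=12); After the difference (first − rest): the first operand is absent here, so nothing remains; the r=8 sphere at (8, 11) slices to a regular 6-gon of circumradius 7.994 (√(r²−h²) with h=0.32 from center); Merging all regions: only the r=8 sphere at (8, 11) is present, so the union is just that shape — 1 connected region. The outline is a single polygon with 6 vertices. Extrusion per mm of travel: 0.25 × 0.12 / (π × 0.875²) = 0.012473. Accumulating E over each segment gives final E = 0.5981.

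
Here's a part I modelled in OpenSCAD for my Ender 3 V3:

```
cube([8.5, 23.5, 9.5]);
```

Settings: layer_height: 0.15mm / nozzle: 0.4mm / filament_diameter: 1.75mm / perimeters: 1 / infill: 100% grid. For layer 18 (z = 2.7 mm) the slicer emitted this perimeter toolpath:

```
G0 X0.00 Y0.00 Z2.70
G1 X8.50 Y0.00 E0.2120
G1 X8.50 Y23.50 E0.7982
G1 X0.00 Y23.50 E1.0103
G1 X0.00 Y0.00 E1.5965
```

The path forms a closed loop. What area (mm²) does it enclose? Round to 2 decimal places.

199.75 mm²

Apply the shoelace formula to the sequence of (X, Y) vertices; enclosed area = 199.75 mm².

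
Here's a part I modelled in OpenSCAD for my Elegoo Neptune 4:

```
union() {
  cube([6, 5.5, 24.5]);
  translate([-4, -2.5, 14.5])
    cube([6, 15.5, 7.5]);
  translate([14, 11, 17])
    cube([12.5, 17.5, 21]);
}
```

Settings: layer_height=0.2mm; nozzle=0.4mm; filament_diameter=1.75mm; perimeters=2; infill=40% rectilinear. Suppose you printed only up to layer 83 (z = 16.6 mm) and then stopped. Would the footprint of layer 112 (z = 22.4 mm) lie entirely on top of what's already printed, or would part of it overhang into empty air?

Compare the two slices. At z = 16.6: the 6×5.5 cube contributes its full rectangle (area 33.00 mm²); the cube at (-4, -2.5) (footprint 6×15.5) is included at this height (area 93.00 mm²); the cube at (14, 11) is not intersected at this z (z outside [17, 38]); Taking the union: the regions partially overlap — summed areas 126.00 mm² minus the doubly-counted overlap 11.00 mm² gives 115.00 mm² — area = 115.00 mm². At z = 22.4: the cube is present — its section is the full 6×5.5 rectangle (area 33.00 mm²); the cube at (-4, -2.5) does not reach this height (z outside [14.5, 22]); the 12.5×17.5 cube at (14, 11) contributes its full rectangle (area 218.75 mm²); Merging all regions: the 2 present regions are separate (no shared area or edge), so areas and boundary lengths simply add and each stays a separate island — area = 251.75 mm². Checking containment: at z = 22.4 the cross-section extends beyond the z = 16.6 cross-section by about 218.75 mm².

part overhangs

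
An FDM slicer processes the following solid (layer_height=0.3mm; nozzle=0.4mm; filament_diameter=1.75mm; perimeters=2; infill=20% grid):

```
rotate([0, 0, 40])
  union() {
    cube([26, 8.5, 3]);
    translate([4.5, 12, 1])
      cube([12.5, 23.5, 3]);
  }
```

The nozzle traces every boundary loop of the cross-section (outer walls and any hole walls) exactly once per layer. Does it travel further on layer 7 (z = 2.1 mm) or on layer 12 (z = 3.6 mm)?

layer 7 (z = 2.1 mm)

Layer 7 (z = 2.1): the cube (footprint 26×8.5) is included at this height (perimeter 69.00 mm); the 12.5×23.5 cube at (4.5, 12) contributes its full rectangle (perimeter 72.00 mm); Taking the union: the 2 present regions are separate (no shared area or edge), so areas and boundary lengths simply add and each stays a separate island — boundary = 141.00 mm; (rotated 40° about Z; rotation is an isometry so areas/perimeters/island counts are preserved). So its perimeter = 141.00 mm. Layer 12 (z = 3.6): the cube does not reach this height (z outside [0, 3]); the cube at (4.5, 12) (footprint 12.5×23.5) is included at this height (perimeter 72.00 mm); Combining (union): only the 12.5×23.5 cube at (4.5, 12) is present, so the union is just that shape — boundary = 72.00 mm; (rotated 40° about Z; rotation is an isometry so areas/perimeters/island counts are preserved). So its perimeter = 72.00 mm. Layer 7 is larger (141.00 vs 72.00 mm).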